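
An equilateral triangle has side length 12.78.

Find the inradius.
For an equilateral triangle, r = s/(2√3) where s is the side.
r = 12.78/(2√3) = 12.78/3.464102 = 3.689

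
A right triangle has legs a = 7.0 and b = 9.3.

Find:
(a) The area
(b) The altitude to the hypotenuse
(a) Area = ½ab = ½·7.0·9.3 = 32.55
(b) Hypotenuse c = √(7.0² + 9.3²) = √135.49 = 11.64
    Area = ½·c·h_c  →  h_c = 2·Area/c = 2·32.55/11.64 = 5.593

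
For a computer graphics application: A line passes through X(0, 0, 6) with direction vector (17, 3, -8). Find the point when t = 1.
P(1) = (0 + 17(1), 0 + 3(1), 6 + (-8)(1)) = (17, 3, -2)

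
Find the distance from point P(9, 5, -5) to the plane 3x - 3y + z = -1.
d = |3(9) + (-3)(5) + 1(-5) - (-1)| / √(3² + (-3)² + 1²) = 8/√19 = 1.835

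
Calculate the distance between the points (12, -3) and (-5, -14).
Using the distance formula: d = sqrt((x₂-x₁)² + (y₂-y₁)²)
dx = (-5) - 12 = -17
dy = (-14) - (-3) = -11
d = sqrt((-17)² + (-11)²) = sqrt(289 + 121) = sqrt(410) = 20.25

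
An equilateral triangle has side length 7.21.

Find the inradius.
For an equilateral triangle, r = s/(2√3) where s is the side.
r = 7.21/(2√3) = 7.21/3.464102 = 2.081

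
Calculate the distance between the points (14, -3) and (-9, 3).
Using the distance formula: d = sqrt((x₂-x₁)² + (y₂-y₁)²)
dx = (-9) - 14 = -23
dy = 3 - (-3) = 6
d = sqrt((-23)² + 6²) = sqrt(529 + 36) = sqrt(565) = 23.77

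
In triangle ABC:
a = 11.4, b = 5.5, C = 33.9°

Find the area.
Using A = ½ab·sin(C):
A = ½·11.4·5.5·sin(33.9°) = ½·62.7·0.557745 = 17.49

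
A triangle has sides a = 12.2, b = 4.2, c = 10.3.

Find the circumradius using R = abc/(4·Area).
s = (a+b+c)/2 = 13.35
Area = √(s(s-a)(s-b)(s-c)) = √(13.35·1.15·9.15·3.05) = 20.699
R = abc/(4·Area) = (12.2·4.2·10.3)/(4·20.699) = 527.772/82.796 = 6.374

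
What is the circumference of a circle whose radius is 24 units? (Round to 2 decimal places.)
Circumference = 2 * pi * r
Circumference = 2 * pi * 24
Circumference = 150.80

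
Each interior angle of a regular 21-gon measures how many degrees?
Interior angle of a regular n-gon = (n-2)*180/n
Interior angle = (21-2)*180/21
Interior angle = 19*180/21
Interior angle = 3420/21
Interior angle = 162.86 degrees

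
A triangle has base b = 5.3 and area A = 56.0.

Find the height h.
A = ½bh  →  h = 2A/b
h = 2·56.0/5.3 = 21.13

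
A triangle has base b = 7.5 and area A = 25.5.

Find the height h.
A = ½bh  →  h = 2A/b
h = 2·25.5/7.5 = 6.8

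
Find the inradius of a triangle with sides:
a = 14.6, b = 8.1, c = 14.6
s = (a+b+c)/2 = (14.6+8.1+14.6)/2 = 18.65
Area = √(s(s-a)(s-b)(s-c)) = √(18.65·4.05·10.55·4.05) = 56.8095
r = Area/s = 56.8095/18.65 = 3.046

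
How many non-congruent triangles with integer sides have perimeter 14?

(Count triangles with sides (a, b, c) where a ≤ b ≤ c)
With a ≤ b ≤ c and a + b + c = 14, the triangle inequality a + b > c gives c < 14/2, so c ≤ 6.
Iterate a from 1 to ⌊p/3⌋ = 4; for each a, b ranges from a to ⌊(p−a)/2⌋ with c = p − a − b, keeping only c ≥ b.
Triples: (2, 6, 6), (3, 5, 6), (4, 4, 6), …
Count = 4 triangles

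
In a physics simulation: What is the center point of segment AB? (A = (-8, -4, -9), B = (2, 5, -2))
Midpoint = ((-8+2)/2, (-4+5)/2, (-9-2)/2) = (-3, 0.5, -5.5)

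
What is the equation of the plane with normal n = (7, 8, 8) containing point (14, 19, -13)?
d = n·P = (7)(14) + (8)(19) + (8)(-13) = 146
Plane: 7x + 8y + 8z = 146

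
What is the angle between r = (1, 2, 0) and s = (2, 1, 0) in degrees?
r·s = 4, |r|² = 5, |s|² = 5
cos θ = 4/√25 ≈ 0.8
θ ≈ 36.87°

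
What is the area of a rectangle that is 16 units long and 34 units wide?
Area = length * width
Area = 16 * 34
Area = 544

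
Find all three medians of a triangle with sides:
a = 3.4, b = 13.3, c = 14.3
Using m_x = ½√(2y² + 2z² - x²):
m_a = ½√(2·13.3² + 2·14.3² - 3.4²) = ½√751.2 = 13.7
m_b = ½√(2·3.4² + 2·14.3² - 13.3²) = ½√255.21 = 7.988
m_c = ½√(2·3.4² + 2·13.3² - 14.3²) = ½√172.41 = 6.565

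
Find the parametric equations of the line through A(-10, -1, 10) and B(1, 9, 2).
Direction vector d = B - A = (11, 10, -8)
x = -10 + 11t, y = -1 + 10t, z = 10 - 8t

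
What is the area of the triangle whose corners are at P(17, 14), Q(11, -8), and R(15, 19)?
Using the coordinate formula: Area = (1/2)|x₁(y₂-y₃) + x₂(y₃-y₁) + x₃(y₁-y₂)|
Area = (1/2)|17((-8)-19) + 11(19-14) + 15(14-(-8))|
Area = (1/2)|17*(-27) + 11*5 + 15*22|
Area = (1/2)|(-459) + 55 + 330|
Area = (1/2)*74 = 37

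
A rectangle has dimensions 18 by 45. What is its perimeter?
Perimeter = 2 * (length + width)
Perimeter = 2 * (18 + 45)
Perimeter = 2 * 63
Perimeter = 126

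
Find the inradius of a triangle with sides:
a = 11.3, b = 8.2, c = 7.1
s = (a+b+c)/2 = (11.3+8.2+7.1)/2 = 13.3
Area = √(s(s-a)(s-b)(s-c)) = √(13.3·2·5.1·6.2) = 29.0016
r = Area/s = 29.0016/13.3 = 2.181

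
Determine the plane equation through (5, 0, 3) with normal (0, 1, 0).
d = n·P = (0)(5) + (1)(0) + (0)(3) = 0
Plane: y = 0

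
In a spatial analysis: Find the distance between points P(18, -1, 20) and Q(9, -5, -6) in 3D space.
d = √[(-9)² + (-4)² + (-26)²] = √773 = 27.8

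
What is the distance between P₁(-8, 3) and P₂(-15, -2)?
Using the distance formula: d = sqrt((x₂-x₁)² + (y₂-y₁)²)
dx = (-15) - (-8) = -7
dy = (-2) - 3 = -5
d = sqrt((-7)² + (-5)²) = sqrt(49 + 25) = sqrt(74) = 8.60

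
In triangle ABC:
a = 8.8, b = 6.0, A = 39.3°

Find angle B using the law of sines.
sin(B)/b = sin(A)/a
sin(B) = b·sin(A)/a = 6.0·sin(39.3°)/8.8 = 0.431851
B = arcsin(0.431851) = 25.59°  (b ≤ a, so B ≤ A and the acute solution is unique)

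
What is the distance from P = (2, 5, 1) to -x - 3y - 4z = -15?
d = |(-1)(2) + (-3)(5) + (-4)(1) - (-15)| / √((-1)² + (-3)² + (-4)²) = 6/√26 = 1.177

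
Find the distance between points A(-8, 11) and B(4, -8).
Using the distance formula: d = sqrt((x₂-x₁)² + (y₂-y₁)²)
dx = 4 - (-8) = 12
dy = (-8) - 11 = -19
d = sqrt(12² + (-19)²) = sqrt(144 + 361) = sqrt(505) = 22.47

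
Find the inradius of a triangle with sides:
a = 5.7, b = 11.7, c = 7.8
s = (a+b+c)/2 = (5.7+11.7+7.8)/2 = 12.6
Area = √(s(s-a)(s-b)(s-c)) = √(12.6·6.9·0.9·4.8) = 19.3799
r = Area/s = 19.3799/12.6 = 1.538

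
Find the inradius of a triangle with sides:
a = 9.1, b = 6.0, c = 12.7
s = (a+b+c)/2 = (9.1+6.0+12.7)/2 = 13.9
Area = √(s(s-a)(s-b)(s-c)) = √(13.9·4.8·7.9·1.2) = 25.1497
r = Area/s = 25.1497/13.9 = 1.809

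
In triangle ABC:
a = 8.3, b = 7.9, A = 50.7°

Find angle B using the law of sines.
sin(B)/b = sin(A)/a
sin(B) = b·sin(A)/a = 7.9·sin(50.7°)/8.3 = 0.736547
B = arcsin(0.736547) = 47.44°  (b ≤ a, so B ≤ A and the acute solution is unique)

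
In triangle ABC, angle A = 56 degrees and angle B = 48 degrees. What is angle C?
Sum of angles in a triangle = 180 degrees
Third angle = 180 - 56 - 48
Third angle = 76 degrees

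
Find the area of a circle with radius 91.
Area = pi * r²
Area = pi * 91²
Area = pi * 8281
Area = 26015.53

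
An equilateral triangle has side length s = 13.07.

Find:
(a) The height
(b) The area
(a) Height h = s·√3/2 = 13.07·√3/2 = 11.32
(b) Area = (√3/4)·s² = (√3/4)·13.07² = (√3/4)·170.825 = 73.97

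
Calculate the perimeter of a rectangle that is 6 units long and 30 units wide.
Perimeter = 2 * (length + width)
Perimeter = 2 * (6 + 30)
Perimeter = 2 * 36
Perimeter = 72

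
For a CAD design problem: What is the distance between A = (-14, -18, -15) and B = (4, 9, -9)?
d = √[(18)² + (27)² + (6)²] = √1089 = 33.0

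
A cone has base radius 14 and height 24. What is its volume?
Volume = (1/3) * pi * r² * h
Volume = (1/3) * pi * 14² * 24
Volume = (1/3) * pi * 196 * 24
Volume = (1/3) * pi * 4704
Volume = 4926.02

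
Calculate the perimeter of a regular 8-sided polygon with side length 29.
Perimeter = number of sides * side length
Perimeter = 8 * 29
Perimeter = 232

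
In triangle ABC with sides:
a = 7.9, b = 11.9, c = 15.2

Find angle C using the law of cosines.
cos(C) = (a² + b² - c²)/(2ab)
cos(C) = (7.9² + 11.9² - 15.2²)/(2·7.9·11.9) = -27.02/188.02 = -0.143708
C = arccos(-0.143708) = 98.26°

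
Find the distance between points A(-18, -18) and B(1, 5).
Using the distance formula: d = sqrt((x₂-x₁)² + (y₂-y₁)²)
dx = 1 - (-18) = 19
dy = 5 - (-18) = 23
d = sqrt(19² + 23²) = sqrt(361 + 529) = sqrt(890) = 29.83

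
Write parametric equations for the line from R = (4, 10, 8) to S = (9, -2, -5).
Direction vector d = S - R = (5, -12, -13)
x = 4 + 5t, y = 10 - 12t, z = 8 - 13t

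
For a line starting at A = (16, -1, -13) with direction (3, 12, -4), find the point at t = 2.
P(2) = (16 + 3(2), -1 + 12(2), -13 + (-4)(2)) = (22, 23, -21)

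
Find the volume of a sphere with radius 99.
Volume = (4/3) * pi * r³
Volume = (4/3) * pi * 99³
Volume = (4/3) * pi * 970299
Volume = 4064378.95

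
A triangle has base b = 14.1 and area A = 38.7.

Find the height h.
A = ½bh  →  h = 2A/b
h = 2·38.7/14.1 = 5.489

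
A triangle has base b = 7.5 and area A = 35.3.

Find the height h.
A = ½bh  →  h = 2A/b
h = 2·35.3/7.5 = 9.413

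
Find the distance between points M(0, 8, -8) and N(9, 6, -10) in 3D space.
d = √[(9)² + (-2)² + (-2)²] = √89 = 9.434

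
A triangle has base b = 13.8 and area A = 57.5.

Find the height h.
A = ½bh  →  h = 2A/b
h = 2·57.5/13.8 = 8.333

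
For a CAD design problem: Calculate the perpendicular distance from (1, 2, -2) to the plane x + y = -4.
d = |1(1) + 1(2) + 0(-2) - (-4)| / √(1² + 1² + 0²) = 7/√2 = 4.95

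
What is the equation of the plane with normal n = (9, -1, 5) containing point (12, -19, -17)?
d = n·P = (9)(12) + (-1)(-19) + (5)(-17) = 42
Plane: 9x - y + 5z = 42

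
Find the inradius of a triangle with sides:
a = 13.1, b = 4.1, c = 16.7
s = (a+b+c)/2 = (13.1+4.1+16.7)/2 = 16.95
Area = √(s(s-a)(s-b)(s-c)) = √(16.95·3.85·12.85·0.25) = 14.4789
r = Area/s = 14.4789/16.95 = 0.8542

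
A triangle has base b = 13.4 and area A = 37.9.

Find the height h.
A = ½bh  →  h = 2A/b
h = 2·37.9/13.4 = 5.657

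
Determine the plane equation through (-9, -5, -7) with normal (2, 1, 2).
d = n·P = (2)(-9) + (1)(-5) + (2)(-7) = -37
Plane: 2x + y + 2z = -37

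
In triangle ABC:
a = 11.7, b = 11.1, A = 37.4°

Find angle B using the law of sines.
sin(B)/b = sin(A)/a
sin(B) = b·sin(A)/a = 11.1·sin(37.4°)/11.7 = 0.576228
B = arcsin(0.576228) = 35.19°  (b ≤ a, so B ≤ A and the acute solution is unique)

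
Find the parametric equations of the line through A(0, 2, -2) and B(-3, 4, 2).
Direction vector d = B - A = (-3, 2, 4)
x = 0 - 3t, y = 2 + 2t, z = -2 + 4t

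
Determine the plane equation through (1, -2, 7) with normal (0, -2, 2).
d = n·P = (0)(1) + (-2)(-2) + (2)(7) = 18
Plane: -2y + 2z = 18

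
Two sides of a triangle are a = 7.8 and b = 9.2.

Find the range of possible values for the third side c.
By the triangle inequality: |a - b| < c < a + b
|7.8 - 9.2| < c < 7.8 + 9.2
1.4 < c < 17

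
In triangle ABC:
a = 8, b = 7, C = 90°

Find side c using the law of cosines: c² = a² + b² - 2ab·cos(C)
c² = 8² + 7² - 2·8·7·cos(90°)
c² = 64 + 49 - 112·0.0000 = 113
c = √113 = 10.63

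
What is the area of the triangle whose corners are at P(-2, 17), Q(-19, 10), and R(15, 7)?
Using the coordinate formula: Area = (1/2)|x₁(y₂-y₃) + x₂(y₃-y₁) + x₃(y₁-y₂)|
Area = (1/2)|(-2)(10-7) + (-19)(7-17) + 15(17-10)|
Area = (1/2)|(-2)*3 + (-19)*(-10) + 15*7|
Area = (1/2)|(-6) + 190 + 105|
Area = (1/2)*289 = 144.50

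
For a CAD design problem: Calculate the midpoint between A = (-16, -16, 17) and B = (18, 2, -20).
Midpoint = ((-16+18)/2, (-16+2)/2, (17-20)/2) = (1, -7, -1.5)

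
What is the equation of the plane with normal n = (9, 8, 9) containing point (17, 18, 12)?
d = n·P = (9)(17) + (8)(18) + (9)(12) = 405
Plane: 9x + 8y + 9z = 405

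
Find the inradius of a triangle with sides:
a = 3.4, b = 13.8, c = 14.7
s = (a+b+c)/2 = (3.4+13.8+14.7)/2 = 15.95
Area = √(s(s-a)(s-b)(s-c)) = √(15.95·12.55·2.15·1.25) = 23.194
r = Area/s = 23.194/15.95 = 1.454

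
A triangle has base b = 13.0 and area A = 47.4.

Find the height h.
A = ½bh  →  h = 2A/b
h = 2·47.4/13.0 = 7.292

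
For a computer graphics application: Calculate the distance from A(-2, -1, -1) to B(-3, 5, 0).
d = √[(-1)² + (6)² + (1)²] = √38 = 6.164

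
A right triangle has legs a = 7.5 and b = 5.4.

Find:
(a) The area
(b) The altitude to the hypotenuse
(a) Area = ½ab = ½·7.5·5.4 = 20.25
(b) Hypotenuse c = √(7.5² + 5.4²) = √85.41 = 9.24175
    Area = ½·c·h_c  →  h_c = 2·Area/c = 2·20.25/9.24175 = 4.382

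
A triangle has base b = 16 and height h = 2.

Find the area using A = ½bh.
A = ½·16·2 = 16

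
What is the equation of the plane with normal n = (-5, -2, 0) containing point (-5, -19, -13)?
d = n·P = (-5)(-5) + (-2)(-19) + (0)(-13) = 63
Plane: -5x - 2y = 63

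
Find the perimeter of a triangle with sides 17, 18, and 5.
Perimeter = sum of all sides
Perimeter = 17 + 18 + 5
Perimeter = 40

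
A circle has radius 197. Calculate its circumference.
Circumference = 2 * pi * r
Circumference = 2 * pi * 197
Circumference = 1237.79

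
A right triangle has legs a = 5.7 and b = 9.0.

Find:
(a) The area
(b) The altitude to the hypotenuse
(a) Area = ½ab = ½·5.7·9.0 = 25.65
(b) Hypotenuse c = √(5.7² + 9.0²) = √113.49 = 10.6532
    Area = ½·c·h_c  →  h_c = 2·Area/c = 2·25.65/10.6532 = 4.815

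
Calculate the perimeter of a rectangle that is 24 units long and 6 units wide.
Perimeter = 2 * (length + width)
Perimeter = 2 * (24 + 6)
Perimeter = 2 * 30
Perimeter = 60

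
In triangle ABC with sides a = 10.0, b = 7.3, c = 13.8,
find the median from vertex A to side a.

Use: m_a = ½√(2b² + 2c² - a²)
m_a = ½√(2·7.3² + 2·13.8² - 10.0²)
m_a = ½√(106.58 + 380.88 - 100) = ½√387.46 = 9.842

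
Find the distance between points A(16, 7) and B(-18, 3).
Using the distance formula: d = sqrt((x₂-x₁)² + (y₂-y₁)²)
dx = (-18) - 16 = -34
dy = 3 - 7 = -4
d = sqrt((-34)² + (-4)²) = sqrt(1156 + 16) = sqrt(1172) = 34.23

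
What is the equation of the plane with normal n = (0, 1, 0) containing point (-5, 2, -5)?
d = n·P = (0)(-5) + (1)(2) + (0)(-5) = 2
Plane: y = 2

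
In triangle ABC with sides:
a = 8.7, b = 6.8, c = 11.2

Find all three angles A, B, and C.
By the law of cosines:
cos(A) = (b² + c² - a²)/(2bc) = 0.630186  →  A = 50.94°
cos(B) = (a² + c² - b²)/(2ac) = 0.794797  →  B = 37.36°
cos(C) = (a² + b² - c²)/(2ab) = -0.029665  →  C = 91.7°
Check: A + B + C = 180.0° ✓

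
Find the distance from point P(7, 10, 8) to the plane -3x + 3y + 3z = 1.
d = |(-3)(7) + 3(10) + 3(8) - (1)| / √((-3)² + 3² + 3²) = 32/√27 = 6.158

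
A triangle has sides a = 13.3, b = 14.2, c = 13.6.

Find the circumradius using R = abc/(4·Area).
s = (a+b+c)/2 = 20.55
Area = √(s(s-a)(s-b)(s-c)) = √(20.55·7.25·6.35·6.95) = 81.0876
R = abc/(4·Area) = (13.3·14.2·13.6)/(4·81.0876) = 2568.496/324.3504 = 7.919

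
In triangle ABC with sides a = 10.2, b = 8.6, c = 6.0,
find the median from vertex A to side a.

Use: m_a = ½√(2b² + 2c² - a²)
m_a = ½√(2·8.6² + 2·6.0² - 10.2²)
m_a = ½√(147.92 + 72 - 104.04) = ½√115.88 = 5.382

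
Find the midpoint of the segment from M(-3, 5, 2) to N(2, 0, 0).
Midpoint = ((-3+2)/2, (5+0)/2, (2+0)/2) = (-0.5, 2.5, 1)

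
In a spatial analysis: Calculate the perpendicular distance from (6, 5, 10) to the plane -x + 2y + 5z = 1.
d = |(-1)(6) + 2(5) + 5(10) - (1)| / √((-1)² + 2² + 5²) = 53/√30 = 9.676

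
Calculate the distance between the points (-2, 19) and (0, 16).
Using the distance formula: d = sqrt((x₂-x₁)² + (y₂-y₁)²)
dx = 0 - (-2) = 2
dy = 16 - 19 = -3
d = sqrt(2² + (-3)²) = sqrt(4 + 9) = sqrt(13) = 3.61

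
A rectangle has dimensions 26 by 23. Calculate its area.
Area = length * width
Area = 26 * 23
Area = 598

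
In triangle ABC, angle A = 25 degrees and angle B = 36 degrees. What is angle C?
Sum of angles in a triangle = 180 degrees
Third angle = 180 - 25 - 36
Third angle = 119 degrees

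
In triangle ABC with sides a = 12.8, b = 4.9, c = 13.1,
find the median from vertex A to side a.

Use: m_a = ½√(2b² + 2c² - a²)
m_a = ½√(2·4.9² + 2·13.1² - 12.8²)
m_a = ½√(48.02 + 343.22 - 163.84) = ½√227.4 = 7.54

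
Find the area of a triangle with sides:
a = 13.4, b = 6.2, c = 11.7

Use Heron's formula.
s = (a+b+c)/2 = (13.4+6.2+11.7)/2 = 15.65
A = √(s(s-a)(s-b)(s-c)) = √(15.65·2.25·9.45·3.95)
A = √1314.39 = 36.25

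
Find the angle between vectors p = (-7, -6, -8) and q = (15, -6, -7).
p·q = -13, |p|² = 149, |q|² = 310
cos θ = -13/√46190 ≈ -0.06049
θ ≈ 93.47°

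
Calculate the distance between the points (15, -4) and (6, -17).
Using the distance formula: d = sqrt((x₂-x₁)² + (y₂-y₁)²)
dx = 6 - 15 = -9
dy = (-17) - (-4) = -13
d = sqrt((-9)² + (-13)²) = sqrt(81 + 169) = sqrt(250) = 15.81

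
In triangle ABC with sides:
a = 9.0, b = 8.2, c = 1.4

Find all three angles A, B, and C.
By the law of cosines:
cos(A) = (b² + c² - a²)/(2bc) = -0.513937  →  A = 120.9°
cos(B) = (a² + c² - b²)/(2ac) = 0.623810  →  B = 51.41°
cos(C) = (a² + b² - c²)/(2ab) = 0.991057  →  C = 7.668°
Check: A + B + C = 180.0° ✓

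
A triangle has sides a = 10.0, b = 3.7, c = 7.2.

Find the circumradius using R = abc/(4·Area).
s = (a+b+c)/2 = 10.45
Area = √(s(s-a)(s-b)(s-c)) = √(10.45·0.45·6.75·3.25) = 10.1568
R = abc/(4·Area) = (10.0·3.7·7.2)/(4·10.1568) = 266.4/40.6272 = 6.557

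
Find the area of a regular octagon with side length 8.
For a regular 8-gon with side length s = 8:
Apothem a = s / (2*tan(pi/8)) = 8 / (2*tan(pi/8)) ≈ 9.6569
Perimeter P = 8 * 8 = 64
Area = (1/2) * P * a = (1/2) * 64 * 9.6569 = 309.02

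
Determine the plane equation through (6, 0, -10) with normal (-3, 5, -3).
d = n·P = (-3)(6) + (5)(0) + (-3)(-10) = 12
Plane: -3x + 5y - 3z = 12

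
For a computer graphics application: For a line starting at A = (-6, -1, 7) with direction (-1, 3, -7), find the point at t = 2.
P(2) = (-6 + (-1)(2), -1 + 3(2), 7 + (-7)(2)) = (-8, 5, -7)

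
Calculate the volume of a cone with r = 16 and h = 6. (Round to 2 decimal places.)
Volume = (1/3) * pi * r² * h
Volume = (1/3) * pi * 16² * 6
Volume = (1/3) * pi * 256 * 6
Volume = (1/3) * pi * 1536
Volume = 1608.50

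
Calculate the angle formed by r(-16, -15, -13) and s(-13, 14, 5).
r·s = -67, |r|² = 650, |s|² = 390
cos θ = -67/√253500 ≈ -0.1331
θ ≈ 97.65°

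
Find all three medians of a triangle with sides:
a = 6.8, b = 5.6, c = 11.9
Using m_x = ½√(2y² + 2z² - x²):
m_a = ½√(2·5.6² + 2·11.9² - 6.8²) = ½√299.7 = 8.656
m_b = ½√(2·6.8² + 2·11.9² - 5.6²) = ½√344.34 = 9.278
m_c = ½√(2·6.8² + 2·5.6² - 11.9²) = ½√13.59 = 1.843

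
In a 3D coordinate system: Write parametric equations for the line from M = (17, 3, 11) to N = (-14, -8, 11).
Direction vector d = N - M = (-31, -11, 0)
x = 17 - 31t, y = 3 - 11t, z = 11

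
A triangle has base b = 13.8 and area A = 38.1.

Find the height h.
A = ½bh  →  h = 2A/b
h = 2·38.1/13.8 = 5.522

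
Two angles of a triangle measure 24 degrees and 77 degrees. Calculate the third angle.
Sum of angles in a triangle = 180 degrees
Third angle = 180 - 24 - 77
Third angle = 79 degrees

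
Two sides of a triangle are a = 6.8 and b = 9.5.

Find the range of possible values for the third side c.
By the triangle inequality: |a - b| < c < a + b
|6.8 - 9.5| < c < 6.8 + 9.5
2.7 < c < 16.3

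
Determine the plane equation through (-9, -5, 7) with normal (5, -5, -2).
d = n·P = (5)(-9) + (-5)(-5) + (-2)(7) = -34
Plane: 5x - 5y - 2z = -34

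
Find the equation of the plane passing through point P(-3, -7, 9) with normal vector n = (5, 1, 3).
d = n·P = (5)(-3) + (1)(-7) + (3)(9) = 5
Plane: 5x + y + 3z = 5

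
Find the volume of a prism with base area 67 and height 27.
Volume = base area * height
Volume = 67 * 27
Volume = 1809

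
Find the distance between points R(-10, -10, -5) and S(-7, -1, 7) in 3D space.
d = √[(3)² + (9)² + (12)²] = √234 = 15.3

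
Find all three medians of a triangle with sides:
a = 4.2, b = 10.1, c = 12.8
Using m_x = ½√(2y² + 2z² - x²):
m_a = ½√(2·10.1² + 2·12.8² - 4.2²) = ½√514.06 = 11.34
m_b = ½√(2·4.2² + 2·12.8² - 10.1²) = ½√260.95 = 8.077
m_c = ½√(2·4.2² + 2·10.1² - 12.8²) = ½√75.46 = 4.343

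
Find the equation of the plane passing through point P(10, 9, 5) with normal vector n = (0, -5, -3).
d = n·P = (0)(10) + (-5)(9) + (-3)(5) = -60
Plane: -5y - 3z = -60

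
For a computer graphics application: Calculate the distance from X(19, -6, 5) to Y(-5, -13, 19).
d = √[(-24)² + (-7)² + (14)²] = √821 = 28.65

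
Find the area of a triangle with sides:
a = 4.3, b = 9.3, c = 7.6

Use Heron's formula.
s = (a+b+c)/2 = (4.3+9.3+7.6)/2 = 10.6
A = √(s(s-a)(s-b)(s-c)) = √(10.6·6.3·1.3·3)
A = √260.442 = 16.14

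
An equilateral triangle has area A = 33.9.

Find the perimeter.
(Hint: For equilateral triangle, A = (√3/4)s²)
A = (√3/4)s²  →  s² = 4A/√3 = 4·33.9/√3 = 78.2887
s = 8.84809
Perimeter = 3s = 26.54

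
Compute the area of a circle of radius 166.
Area = pi * r²
Area = pi * 166²
Area = pi * 27556
Area = 86569.73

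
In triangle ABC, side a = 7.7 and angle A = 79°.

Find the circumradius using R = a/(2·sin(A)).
R = a/(2·sin(A)) = 7.7/(2·sin(79°))
R = 7.7/(2·0.981627) = 7.7/1.963254 = 3.922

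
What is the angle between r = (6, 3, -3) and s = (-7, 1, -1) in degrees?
r·s = -36, |r|² = 54, |s|² = 51
cos θ = -36/√2754 ≈ -0.686
θ ≈ 133.3°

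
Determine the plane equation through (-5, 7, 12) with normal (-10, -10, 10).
d = n·P = (-10)(-5) + (-10)(7) + (10)(12) = 100
Plane: -10x - 10y + 10z = 100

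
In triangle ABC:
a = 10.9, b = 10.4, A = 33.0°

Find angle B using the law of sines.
sin(B)/b = sin(A)/a
sin(B) = b·sin(A)/a = 10.4·sin(33.0°)/10.9 = 0.519656
B = arcsin(0.519656) = 31.31°  (b ≤ a, so B ≤ A and the acute solution is unique)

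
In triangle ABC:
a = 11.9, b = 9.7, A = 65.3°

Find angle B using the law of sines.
sin(B)/b = sin(A)/a
sin(B) = b·sin(A)/a = 9.7·sin(65.3°)/11.9 = 0.740549
B = arcsin(0.740549) = 47.78°  (b ≤ a, so B ≤ A and the acute solution is unique)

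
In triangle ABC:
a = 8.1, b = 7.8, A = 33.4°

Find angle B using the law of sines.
sin(B)/b = sin(A)/a
sin(B) = b·sin(A)/a = 7.8·sin(33.4°)/8.1 = 0.530093
B = arcsin(0.530093) = 32.01°  (b ≤ a, so B ≤ A and the acute solution is unique)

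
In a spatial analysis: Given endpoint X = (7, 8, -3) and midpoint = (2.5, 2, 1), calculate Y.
Y = (2×2.5 - 7, 2×2 - 8, 2×1 - (-3)) = (-2, -4, 5)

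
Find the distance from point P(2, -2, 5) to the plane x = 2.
d = |1(2) + 0(-2) + 0(5) - (2)| / √(1² + 0² + 0²) = 0/√1 = 0.0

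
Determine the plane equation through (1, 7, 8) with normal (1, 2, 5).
d = n·P = (1)(1) + (2)(7) + (5)(8) = 55
Plane: x + 2y + 5z = 55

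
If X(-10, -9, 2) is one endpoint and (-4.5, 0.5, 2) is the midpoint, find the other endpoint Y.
Y = (2×(-4.5) - (-10), 2×0.5 - (-9), 2×2 - 2) = (1, 10, 2)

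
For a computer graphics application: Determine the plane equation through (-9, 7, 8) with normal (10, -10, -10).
d = n·P = (10)(-9) + (-10)(7) + (-10)(8) = -240
Plane: 10x - 10y - 10z = -240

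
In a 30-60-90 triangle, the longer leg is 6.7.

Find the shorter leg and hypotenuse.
In a 30-60-90 triangle, sides are in ratio 1 : √3 : 2.
Long leg = short leg·√3  →  short leg = 6.7/√3 = 3.868
Hypotenuse = 2·(short leg) = 2·6.7/√3 = 7.736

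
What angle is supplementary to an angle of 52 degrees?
Supplementary angles sum to 180 degrees.
Other angle = 180 - 52
Other angle = 128 degrees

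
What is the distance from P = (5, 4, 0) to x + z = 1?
d = |1(5) + 0(4) + 1(0) - (1)| / √(1² + 0² + 1²) = 4/√2 = 2.828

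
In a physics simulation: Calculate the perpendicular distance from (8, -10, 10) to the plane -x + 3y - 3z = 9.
d = |(-1)(8) + 3(-10) + (-3)(10) - (9)| / √((-1)² + 3² + (-3)²) = 77/√19 = 17.67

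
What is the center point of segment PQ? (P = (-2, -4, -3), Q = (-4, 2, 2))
Midpoint = ((-2-4)/2, (-4+2)/2, (-3+2)/2) = (-3, -1, -0.5)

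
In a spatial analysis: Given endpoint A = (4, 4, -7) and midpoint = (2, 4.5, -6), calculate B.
B = (2×2 - 4, 2×4.5 - 4, 2×(-6) - (-7)) = (0, 5, -5)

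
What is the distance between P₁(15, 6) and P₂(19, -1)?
Using the distance formula: d = sqrt((x₂-x₁)² + (y₂-y₁)²)
dx = 19 - 15 = 4
dy = (-1) - 6 = -7
d = sqrt(4² + (-7)²) = sqrt(16 + 49) = sqrt(65) = 8.06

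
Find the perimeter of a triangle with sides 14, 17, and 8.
Perimeter = sum of all sides
Perimeter = 14 + 17 + 8
Perimeter = 39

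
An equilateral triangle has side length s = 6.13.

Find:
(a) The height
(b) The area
(a) Height h = s·√3/2 = 6.13·√3/2 = 5.309
(b) Area = (√3/4)·s² = (√3/4)·6.13² = (√3/4)·37.5769 = 16.27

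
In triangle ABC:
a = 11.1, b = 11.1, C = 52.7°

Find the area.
Using A = ½ab·sin(C):
A = ½·11.1·11.1·sin(52.7°) = ½·123.21·0.795473 = 49.01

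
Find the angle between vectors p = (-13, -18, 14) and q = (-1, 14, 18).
p·q = 13, |p|² = 689, |q|² = 521
cos θ = 13/√358969 ≈ 0.0217
θ ≈ 88.76°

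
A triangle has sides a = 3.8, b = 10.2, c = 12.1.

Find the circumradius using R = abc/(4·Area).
s = (a+b+c)/2 = 13.05
Area = √(s(s-a)(s-b)(s-c)) = √(13.05·9.25·2.85·0.95) = 18.0784
R = abc/(4·Area) = (3.8·10.2·12.1)/(4·18.0784) = 468.996/72.3136 = 6.486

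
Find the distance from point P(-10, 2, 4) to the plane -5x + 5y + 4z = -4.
d = |(-5)(-10) + 5(2) + 4(4) - (-4)| / √((-5)² + 5² + 4²) = 80/√66 = 9.847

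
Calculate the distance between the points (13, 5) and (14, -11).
Using the distance formula: d = sqrt((x₂-x₁)² + (y₂-y₁)²)
dx = 14 - 13 = 1
dy = (-11) - 5 = -16
d = sqrt(1² + (-16)²) = sqrt(1 + 256) = sqrt(257) = 16.03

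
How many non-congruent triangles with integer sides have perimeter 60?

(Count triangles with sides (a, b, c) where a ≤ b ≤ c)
With a ≤ b ≤ c and a + b + c = 60, the triangle inequality a + b > c gives c < 60/2, so c ≤ 29.
Iterate a from 1 to ⌊p/3⌋ = 20; for each a, b ranges from a to ⌊(p−a)/2⌋ with c = p − a − b, keeping only c ≥ b.
Triples: (2, 29, 29), (3, 28, 29), (4, 27, 29), …
Count = 75 triangles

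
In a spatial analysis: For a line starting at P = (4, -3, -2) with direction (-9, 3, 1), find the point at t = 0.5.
P(0.5) = (4 + (-9)(0.5), -3 + 3(0.5), -2 + 1(0.5)) = (-0.5, -1.5, -1.5)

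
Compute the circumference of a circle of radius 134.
Circumference = 2 * pi * r
Circumference = 2 * pi * 134
Circumference = 841.95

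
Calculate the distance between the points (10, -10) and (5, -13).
Using the distance formula: d = sqrt((x₂-x₁)² + (y₂-y₁)²)
dx = 5 - 10 = -5
dy = (-13) - (-10) = -3
d = sqrt((-5)² + (-3)²) = sqrt(25 + 9) = sqrt(34) = 5.83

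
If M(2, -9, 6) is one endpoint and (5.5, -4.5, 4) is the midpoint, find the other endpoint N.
N = (2×5.5 - 2, 2×(-4.5) - (-9), 2×4 - 6) = (9, 0, 2)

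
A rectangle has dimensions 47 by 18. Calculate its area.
Area = length * width
Area = 47 * 18
Area = 846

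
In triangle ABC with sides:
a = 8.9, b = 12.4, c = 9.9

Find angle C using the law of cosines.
cos(C) = (a² + b² - c²)/(2ab)
cos(C) = (8.9² + 12.4² - 9.9²)/(2·8.9·12.4) = 134.96/220.72 = 0.611453
C = arccos(0.611453) = 52.31°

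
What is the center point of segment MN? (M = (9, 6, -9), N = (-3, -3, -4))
Midpoint = ((9-3)/2, (6-3)/2, (-9-4)/2) = (3, 1.5, -6.5)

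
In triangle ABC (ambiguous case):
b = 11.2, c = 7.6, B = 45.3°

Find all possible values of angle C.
sin(C)/c = sin(B)/b  →  sin(C) = c·sin(B)/b = 7.6·sin(45.3°)/11.2 = 0.482328
C₁ = arcsin(0.482328) = 28.84°,  C₂ = 180° - C₁ = 151.16°
Check C₂: A = 180° - 45.3° - 151.16° = -16.46° ≤ 0, rejected
C = 28.84° (one solution)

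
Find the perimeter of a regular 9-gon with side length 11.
Perimeter = number of sides * side length
Perimeter = 9 * 11
Perimeter = 99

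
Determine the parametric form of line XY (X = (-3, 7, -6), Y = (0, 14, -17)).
Direction vector d = Y - X = (3, 7, -11)
x = -3 + 3t, y = 7 + 7t, z = -6 - 11t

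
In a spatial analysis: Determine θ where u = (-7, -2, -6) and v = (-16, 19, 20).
u·v = -46, |u|² = 89, |v|² = 1017
cos θ = -46/√90513 ≈ -0.1529
θ ≈ 98.79°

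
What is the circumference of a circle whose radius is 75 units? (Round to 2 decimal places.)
Circumference = 2 * pi * r
Circumference = 2 * pi * 75
Circumference = 471.24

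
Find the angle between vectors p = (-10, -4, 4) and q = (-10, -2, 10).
p·q = 148, |p|² = 132, |q|² = 204
cos θ = 148/√26928 ≈ 0.9019
θ ≈ 25.59°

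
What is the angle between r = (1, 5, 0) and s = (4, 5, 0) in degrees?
r·s = 29, |r|² = 26, |s|² = 41
cos θ = 29/√1066 ≈ 0.8882
θ ≈ 27.35°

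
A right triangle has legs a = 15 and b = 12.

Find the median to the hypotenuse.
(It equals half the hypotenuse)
Hypotenuse c = √(15² + 12²) = √369 = 19.2094
Median to hypotenuse = c/2 = 9.605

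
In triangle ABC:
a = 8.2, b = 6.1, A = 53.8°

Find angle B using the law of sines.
sin(B)/b = sin(A)/a
sin(B) = b·sin(A)/a = 6.1·sin(53.8°)/8.2 = 0.600300
B = arcsin(0.600300) = 36.89°  (b ≤ a, so B ≤ A and the acute solution is unique)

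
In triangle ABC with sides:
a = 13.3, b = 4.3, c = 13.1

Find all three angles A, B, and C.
By the law of cosines:
cos(A) = (b² + c² - a²)/(2bc) = 0.117255  →  A = 83.27°
cos(B) = (a² + c² - b²)/(2ac) = 0.947053  →  B = 18.73°
cos(C) = (a² + b² - c²)/(2ab) = 0.207816  →  C = 78.01°
Check: A + B + C = 180.0° ✓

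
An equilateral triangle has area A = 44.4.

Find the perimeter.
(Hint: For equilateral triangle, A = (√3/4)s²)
A = (√3/4)s²  →  s² = 4A/√3 = 4·44.4/√3 = 102.537
s = 10.1261
Perimeter = 3s = 30.38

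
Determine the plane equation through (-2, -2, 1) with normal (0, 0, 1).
d = n·P = (0)(-2) + (0)(-2) + (1)(1) = 1
Plane: z = 1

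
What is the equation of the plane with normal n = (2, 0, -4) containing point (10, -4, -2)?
d = n·P = (2)(10) + (0)(-4) + (-4)(-2) = 28
Plane: 2x - 4z = 28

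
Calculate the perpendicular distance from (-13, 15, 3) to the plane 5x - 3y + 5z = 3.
d = |5(-13) + (-3)(15) + 5(3) - (3)| / √(5² + (-3)² + 5²) = 98/√59 = 12.76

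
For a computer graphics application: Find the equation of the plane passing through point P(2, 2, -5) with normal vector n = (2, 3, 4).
d = n·P = (2)(2) + (3)(2) + (4)(-5) = -10
Plane: 2x + 3y + 4z = -10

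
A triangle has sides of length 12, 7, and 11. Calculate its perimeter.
Perimeter = sum of all sides
Perimeter = 12 + 7 + 11
Perimeter = 30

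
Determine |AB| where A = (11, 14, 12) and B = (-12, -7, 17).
d = √[(-23)² + (-21)² + (5)²] = √995 = 31.54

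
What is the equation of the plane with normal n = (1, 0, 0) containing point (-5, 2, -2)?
d = n·P = (1)(-5) + (0)(2) + (0)(-2) = -5
Plane: x = -5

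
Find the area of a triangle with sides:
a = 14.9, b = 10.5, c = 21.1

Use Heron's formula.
s = (a+b+c)/2 = (14.9+10.5+21.1)/2 = 23.25
A = √(s(s-a)(s-b)(s-c)) = √(23.25·8.35·12.75·2.15)
A = √5321.79 = 72.95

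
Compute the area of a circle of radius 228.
Area = pi * r²
Area = pi * 228²
Area = pi * 51984
Area = 163312.55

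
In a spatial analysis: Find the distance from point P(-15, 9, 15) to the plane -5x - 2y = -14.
d = |(-5)(-15) + (-2)(9) + 0(15) - (-14)| / √((-5)² + (-2)² + 0²) = 71/√29 = 13.18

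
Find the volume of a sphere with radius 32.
Volume = (4/3) * pi * r³
Volume = (4/3) * pi * 32³
Volume = (4/3) * pi * 32768
Volume = 137258.28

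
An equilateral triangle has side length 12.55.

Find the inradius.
For an equilateral triangle, r = s/(2√3) where s is the side.
r = 12.55/(2√3) = 12.55/3.464102 = 3.623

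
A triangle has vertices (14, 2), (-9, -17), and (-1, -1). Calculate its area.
Using the coordinate formula: Area = (1/2)|x₁(y₂-y₃) + x₂(y₃-y₁) + x₃(y₁-y₂)|
Area = (1/2)|14((-17)-(-1)) + (-9)((-1)-2) + (-1)(2-(-17))|
Area = (1/2)|14*(-16) + (-9)*(-3) + (-1)*19|
Area = (1/2)|(-224) + 27 + (-19)|
Area = (1/2)*216 = 108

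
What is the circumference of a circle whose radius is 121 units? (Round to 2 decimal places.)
Circumference = 2 * pi * r
Circumference = 2 * pi * 121
Circumference = 760.27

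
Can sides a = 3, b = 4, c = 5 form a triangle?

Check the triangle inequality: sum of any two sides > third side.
Yes, triangle inequality satisfied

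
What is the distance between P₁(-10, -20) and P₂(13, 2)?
Using the distance formula: d = sqrt((x₂-x₁)² + (y₂-y₁)²)
dx = 13 - (-10) = 23
dy = 2 - (-20) = 22
d = sqrt(23² + 22²) = sqrt(529 + 484) = sqrt(1013) = 31.83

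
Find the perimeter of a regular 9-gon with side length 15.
Perimeter = number of sides * side length
Perimeter = 9 * 15
Perimeter = 135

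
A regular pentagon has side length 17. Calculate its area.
For a regular 5-gon with side length s = 17:
Apothem a = s / (2*tan(pi/5)) = 17 / (2*tan(pi/5)) ≈ 11.6992
Perimeter P = 5 * 17 = 85
Area = (1/2) * P * a = (1/2) * 85 * 11.6992 = 497.22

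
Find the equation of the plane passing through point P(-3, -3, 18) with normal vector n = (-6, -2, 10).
d = n·P = (-6)(-3) + (-2)(-3) + (10)(18) = 204
Plane: -6x - 2y + 10z = 204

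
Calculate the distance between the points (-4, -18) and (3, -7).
Using the distance formula: d = sqrt((x₂-x₁)² + (y₂-y₁)²)
dx = 3 - (-4) = 7
dy = (-7) - (-18) = 11
d = sqrt(7² + 11²) = sqrt(49 + 121) = sqrt(170) = 13.04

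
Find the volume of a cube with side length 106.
Volume = s³
Volume = 106³
Volume = 1191016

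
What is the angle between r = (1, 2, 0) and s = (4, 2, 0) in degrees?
r·s = 8, |r|² = 5, |s|² = 20
cos θ = 8/√100 ≈ 0.8
θ ≈ 36.87°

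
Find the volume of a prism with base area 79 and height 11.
Volume = base area * height
Volume = 79 * 11
Volume = 869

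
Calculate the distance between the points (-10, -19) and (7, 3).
Using the distance formula: d = sqrt((x₂-x₁)² + (y₂-y₁)²)
dx = 7 - (-10) = 17
dy = 3 - (-19) = 22
d = sqrt(17² + 22²) = sqrt(289 + 484) = sqrt(773) = 27.80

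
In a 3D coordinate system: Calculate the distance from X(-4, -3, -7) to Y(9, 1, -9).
d = √[(13)² + (4)² + (-2)²] = √189 = 13.75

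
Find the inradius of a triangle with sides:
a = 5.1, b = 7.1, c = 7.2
s = (a+b+c)/2 = (5.1+7.1+7.2)/2 = 9.7
Area = √(s(s-a)(s-b)(s-c)) = √(9.7·4.6·2.6·2.5) = 17.0303
r = Area/s = 17.0303/9.7 = 1.756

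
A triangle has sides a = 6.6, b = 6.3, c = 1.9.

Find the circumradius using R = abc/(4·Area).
s = (a+b+c)/2 = 7.4
Area = √(s(s-a)(s-b)(s-c)) = √(7.4·0.8·1.1·5.5) = 5.98465
R = abc/(4·Area) = (6.6·6.3·1.9)/(4·5.98465) = 79.002/23.9386 = 3.3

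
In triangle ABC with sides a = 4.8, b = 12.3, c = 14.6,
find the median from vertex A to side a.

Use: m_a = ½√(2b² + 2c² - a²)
m_a = ½√(2·12.3² + 2·14.6² - 4.8²)
m_a = ½√(302.58 + 426.32 - 23.04) = ½√705.86 = 13.28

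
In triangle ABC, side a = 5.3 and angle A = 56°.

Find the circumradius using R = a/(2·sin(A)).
R = a/(2·sin(A)) = 5.3/(2·sin(56°))
R = 5.3/(2·0.829038) = 5.3/1.658075 = 3.196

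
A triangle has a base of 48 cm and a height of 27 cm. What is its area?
Area = (1/2) * base * height
Area = (1/2) * 48 * 27
Area = 648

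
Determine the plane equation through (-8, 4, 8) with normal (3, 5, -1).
d = n·P = (3)(-8) + (5)(4) + (-1)(8) = -12
Plane: 3x + 5y - z = -12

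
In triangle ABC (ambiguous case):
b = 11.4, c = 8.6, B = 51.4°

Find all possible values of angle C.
sin(C)/c = sin(B)/b  →  sin(C) = c·sin(B)/b = 8.6·sin(51.4°)/11.4 = 0.589568
C₁ = arcsin(0.589568) = 36.13°,  C₂ = 180° - C₁ = 143.87°
Check C₂: A = 180° - 51.4° - 143.87° = -15.27° ≤ 0, rejected
C = 36.13° (one solution)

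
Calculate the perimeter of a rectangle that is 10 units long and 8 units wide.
Perimeter = 2 * (length + width)
Perimeter = 2 * (10 + 8)
Perimeter = 2 * 18
Perimeter = 36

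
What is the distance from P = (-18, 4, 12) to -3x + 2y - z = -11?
d = |(-3)(-18) + 2(4) + (-1)(12) - (-11)| / √((-3)² + 2² + (-1)²) = 61/√14 = 16.3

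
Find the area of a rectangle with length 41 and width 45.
Area = length * width
Area = 41 * 45
Area = 1845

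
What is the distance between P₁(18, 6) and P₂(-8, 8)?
Using the distance formula: d = sqrt((x₂-x₁)² + (y₂-y₁)²)
dx = (-8) - 18 = -26
dy = 8 - 6 = 2
d = sqrt((-26)² + 2²) = sqrt(676 + 4) = sqrt(680) = 26.08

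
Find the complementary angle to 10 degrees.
Complementary angles sum to 90 degrees.
Other angle = 90 - 10
Other angle = 80 degrees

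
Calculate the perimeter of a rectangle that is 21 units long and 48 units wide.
Perimeter = 2 * (length + width)
Perimeter = 2 * (21 + 48)
Perimeter = 2 * 69
Perimeter = 138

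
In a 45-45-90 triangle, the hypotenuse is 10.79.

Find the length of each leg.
In a 45-45-90 triangle, hypotenuse = leg·√2  →  leg = hypotenuse/√2
leg = 10.79/√2 = 7.63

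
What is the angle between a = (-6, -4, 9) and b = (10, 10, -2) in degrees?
a·b = -118, |a|² = 133, |b|² = 204
cos θ = -118/√27132 ≈ -0.7164
θ ≈ 135.8°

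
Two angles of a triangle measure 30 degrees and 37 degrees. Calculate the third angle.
Sum of angles in a triangle = 180 degrees
Third angle = 180 - 30 - 37
Third angle = 113 degrees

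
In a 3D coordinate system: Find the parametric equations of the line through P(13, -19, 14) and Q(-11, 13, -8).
Direction vector d = Q - P = (-24, 32, -22)
x = 13 - 24t, y = -19 + 32t, z = 14 - 22t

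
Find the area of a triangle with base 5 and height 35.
Area = (1/2) * base * height
Area = (1/2) * 5 * 35
Area = 87.50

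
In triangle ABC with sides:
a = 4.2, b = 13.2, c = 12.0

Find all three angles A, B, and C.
By the law of cosines:
cos(A) = (b² + c² - a²)/(2bc) = 0.948864  →  A = 18.4°
cos(B) = (a² + c² - b²)/(2ac) = -0.125000  →  B = 97.18°
cos(C) = (a² + b² - c²)/(2ab) = 0.431818  →  C = 64.42°
Check: A + B + C = 180.0° ✓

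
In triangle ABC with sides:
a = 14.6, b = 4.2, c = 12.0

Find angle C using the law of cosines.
cos(C) = (a² + b² - c²)/(2ab)
cos(C) = (14.6² + 4.2² - 12.0²)/(2·14.6·4.2) = 86.8/122.64 = 0.707763
C = arccos(0.707763) = 44.95°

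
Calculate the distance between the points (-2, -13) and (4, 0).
Using the distance formula: d = sqrt((x₂-x₁)² + (y₂-y₁)²)
dx = 4 - (-2) = 6
dy = 0 - (-13) = 13
d = sqrt(6² + 13²) = sqrt(36 + 169) = sqrt(205) = 14.32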